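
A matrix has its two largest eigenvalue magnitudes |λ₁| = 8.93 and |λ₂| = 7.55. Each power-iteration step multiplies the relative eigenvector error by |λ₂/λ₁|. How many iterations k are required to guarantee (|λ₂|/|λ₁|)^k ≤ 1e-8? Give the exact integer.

110

|λ₂/λ₁| = 7.55/8.93 = 0.84546
Need k ≥ ln(1e-8) / ln(0.84546) = -18.4207 / -0.1679 ≈ 109.733
Smallest integer k satisfying the bound: 110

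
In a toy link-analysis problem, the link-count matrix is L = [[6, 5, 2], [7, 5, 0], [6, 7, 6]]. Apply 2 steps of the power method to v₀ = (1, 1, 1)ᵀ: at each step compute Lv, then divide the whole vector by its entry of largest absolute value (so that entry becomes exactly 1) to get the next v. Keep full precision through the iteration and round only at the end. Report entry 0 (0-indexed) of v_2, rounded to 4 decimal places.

0.6377

Lv0 = (13.00000, 12.00000, 19.00000); divide by 19.00000 → v1 = (0.68421, 0.63158, 1.00000)
Lv1 = (9.26316, 7.94737, 14.52632); divide by 14.52632 → v2 = (0.63768, 0.54710, 1.00000)
Requested entry of v2: 176/276 = 0.6377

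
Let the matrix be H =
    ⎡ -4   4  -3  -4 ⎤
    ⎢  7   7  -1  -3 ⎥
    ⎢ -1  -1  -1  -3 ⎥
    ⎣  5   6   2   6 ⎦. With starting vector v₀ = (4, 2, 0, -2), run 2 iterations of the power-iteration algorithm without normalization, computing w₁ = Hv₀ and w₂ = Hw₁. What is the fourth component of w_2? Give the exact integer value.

408

w1 = Hv₀ = ((-4)·4 + 4·2 + (-3)·0 + (-4)·(-2); 7·4 + 7·2 + (-1)·0 + (-3)·(-2); (-1)·4 + (-1)·2 + (-1)·0 + (-3)·(-2); 5·4 + 6·2 + 2·0 + 6·(-2)) = (0, 48, 0, 20)
w2 = Hw1 = ((-4)·0 + 4·48 + (-3)·0 + (-4)·20; 7·0 + 7·48 + (-1)·0 + (-3)·20; (-1)·0 + (-1)·48 + (-1)·0 + (-3)·20; 5·0 + 6·48 + 2·0 + 6·20) = (112, 276, -108, 408)
The requested component of w2 is 408.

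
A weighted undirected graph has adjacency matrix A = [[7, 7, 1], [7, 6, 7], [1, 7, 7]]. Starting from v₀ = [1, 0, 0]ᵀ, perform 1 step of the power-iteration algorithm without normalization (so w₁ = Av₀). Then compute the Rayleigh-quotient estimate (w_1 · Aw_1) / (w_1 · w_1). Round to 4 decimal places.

w1 = Av₀ = (7·1 + 7·0 + 1·0; 7·1 + 6·0 + 7·0; 1·1 + 7·0 + 7·0) = (7, 7, 1)
Aw1 = (99, 98, 63)
w1·Aw1 = 7·99 + 7·98 + 1·63 = 1442; w1·w1 = 7·7 + 7·7 + 1·1 = 99
λ ≈ 1442/99 = 14.5657

λ ≈ 14.5657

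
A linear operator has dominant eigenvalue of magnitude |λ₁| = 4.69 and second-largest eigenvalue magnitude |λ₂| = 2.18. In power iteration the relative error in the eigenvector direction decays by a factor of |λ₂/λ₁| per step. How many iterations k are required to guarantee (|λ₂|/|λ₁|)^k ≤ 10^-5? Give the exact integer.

16

|λ₂/λ₁| = 2.18/4.69 = 0.46482
Need k ≥ ln(10^-5) / ln(0.46482) = -11.5129 / -0.7661 ≈ 15.028
Smallest integer k satisfying the bound: 16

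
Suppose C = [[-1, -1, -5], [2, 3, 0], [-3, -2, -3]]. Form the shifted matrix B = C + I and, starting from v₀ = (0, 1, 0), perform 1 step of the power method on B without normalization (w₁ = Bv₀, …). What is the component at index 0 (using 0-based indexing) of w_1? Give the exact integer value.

B = C + I has rows (0, -1, -5); (2, 4, 0); (-3, -2, -2)
w1 = Bv₀ = (0·0 + (-1)·1 + (-5)·0; 2·0 + 4·1 + 0·0; (-3)·0 + (-2)·1 + (-2)·0) = (-1, 4, -2)
Requested component of w1: -1

-1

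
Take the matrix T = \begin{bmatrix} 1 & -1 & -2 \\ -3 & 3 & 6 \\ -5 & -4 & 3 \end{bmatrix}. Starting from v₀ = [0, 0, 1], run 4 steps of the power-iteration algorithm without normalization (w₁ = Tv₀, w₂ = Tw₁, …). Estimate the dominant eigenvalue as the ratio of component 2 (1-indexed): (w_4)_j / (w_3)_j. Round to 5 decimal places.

-0.91304

w1 = Tv₀ = (-2, 6, 3)
w2 = Tw1 = (-14, 42, -5)
w3 = Tw2 = (-46, 138, -113)
w4 = Tw3 = (42, -126, -661)
Ratio at component: -126 / 138 = -0.91304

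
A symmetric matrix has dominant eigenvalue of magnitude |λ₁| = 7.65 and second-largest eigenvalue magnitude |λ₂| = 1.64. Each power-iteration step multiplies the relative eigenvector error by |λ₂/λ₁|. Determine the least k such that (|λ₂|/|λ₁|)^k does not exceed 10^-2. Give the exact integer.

3

|λ₂/λ₁| = 1.64/7.65 = 0.21438
Need k ≥ ln(10^-2) / ln(0.21438) = -4.6052 / -1.5400 ≈ 2.990
Smallest integer k satisfying the bound: 3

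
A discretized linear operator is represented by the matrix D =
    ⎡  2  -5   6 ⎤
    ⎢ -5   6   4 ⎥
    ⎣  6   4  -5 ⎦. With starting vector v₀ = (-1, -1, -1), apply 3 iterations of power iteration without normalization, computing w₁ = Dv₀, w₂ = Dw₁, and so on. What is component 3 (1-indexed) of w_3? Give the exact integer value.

-141

w1 = Dv₀ = (-3, -5, -5)
w2 = Dw1 = (-11, -35, -13)
w3 = Dw2 = (75, -207, -141)
The requested component of w3 is -141.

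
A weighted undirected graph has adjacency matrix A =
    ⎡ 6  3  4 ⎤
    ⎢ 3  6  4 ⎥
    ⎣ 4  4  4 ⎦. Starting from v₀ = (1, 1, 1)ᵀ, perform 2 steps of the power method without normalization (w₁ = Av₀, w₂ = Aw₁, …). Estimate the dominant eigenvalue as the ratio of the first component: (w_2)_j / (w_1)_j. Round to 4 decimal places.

12.6923

w1 = Av₀ = (13, 13, 12)
w2 = Aw1 = (165, 165, 152)
Ratio at component: 165 / 13 = 12.6923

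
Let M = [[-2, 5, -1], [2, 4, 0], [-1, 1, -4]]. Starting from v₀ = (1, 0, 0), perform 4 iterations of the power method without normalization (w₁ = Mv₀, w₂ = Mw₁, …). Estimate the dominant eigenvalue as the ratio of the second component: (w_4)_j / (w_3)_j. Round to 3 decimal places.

w1 = Mv₀ = ((-2)·1 + 5·0 + (-1)·0; 2·1 + 4·0 + 0·0; (-1)·1 + 1·0 + (-4)·0) = (-2, 2, -1)
w2 = Mw1 = ((-2)·(-2) + 5·2 + (-1)·(-1); 2·(-2) + 4·2 + 0·(-1); (-1)·(-2) + 1·2 + (-4)·(-1)) = (15, 4, 8)
w3 = Mw2 = (-18, 46, -43)
w4 = Mw3 = (309, 148, 236)
Ratio at component: 148 / 46 = 3.217

λ ≈ 3.217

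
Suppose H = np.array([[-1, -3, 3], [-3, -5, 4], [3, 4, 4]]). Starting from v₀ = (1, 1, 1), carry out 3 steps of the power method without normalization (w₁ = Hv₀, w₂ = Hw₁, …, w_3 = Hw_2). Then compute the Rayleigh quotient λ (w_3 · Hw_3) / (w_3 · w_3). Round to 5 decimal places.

-4.98675

w1 = Hv₀ = ((-1)·1 + (-3)·1 + 3·1; (-3)·1 + (-5)·1 + 4·1; 3·1 + 4·1 + 4·1) = (-1, -4, 11)
w2 = Hw1 = ((-1)·(-1) + (-3)·(-4) + 3·11; (-3)·(-1) + (-5)·(-4) + 4·11; 3·(-1) + 4·(-4) + 4·11) = (46, 67, 25)
w3 = Hw2 = (-172, -373, 506)
Hw3 = (2809, 4405, 16)
w3·Hw3 = (-172)·2809 + (-373)·4405 + 506·16 = -2118117; w3·w3 = (-172)·(-172) + (-373)·(-373) + 506·506 = 424749
λ ≈ -2118117/424749 = -4.98675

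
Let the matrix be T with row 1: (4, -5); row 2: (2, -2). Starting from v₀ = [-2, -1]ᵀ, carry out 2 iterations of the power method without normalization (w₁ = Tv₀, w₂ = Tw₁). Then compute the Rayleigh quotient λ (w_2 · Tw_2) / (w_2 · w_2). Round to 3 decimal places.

w1 = Tv₀ = (-3, -2)
w2 = Tw1 = (-2, -2)
Tw2 = (2, 0)
w2·Tw2 = (-2)·2 + (-2)·0 = -4; w2·w2 = (-2)·(-2) + (-2)·(-2) = 8
λ ≈ -4/8 = -0.500

λ ≈ -0.500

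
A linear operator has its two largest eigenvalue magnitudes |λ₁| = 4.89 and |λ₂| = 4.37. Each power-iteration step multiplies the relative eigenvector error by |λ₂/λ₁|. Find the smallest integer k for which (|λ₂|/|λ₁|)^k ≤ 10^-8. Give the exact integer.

|λ₂/λ₁| = 4.37/4.89 = 0.89366
Need k ≥ ln(10^-8) / ln(0.89366) = -18.4207 / -0.1124 ≈ 163.842
Smallest integer k satisfying the bound: 164

164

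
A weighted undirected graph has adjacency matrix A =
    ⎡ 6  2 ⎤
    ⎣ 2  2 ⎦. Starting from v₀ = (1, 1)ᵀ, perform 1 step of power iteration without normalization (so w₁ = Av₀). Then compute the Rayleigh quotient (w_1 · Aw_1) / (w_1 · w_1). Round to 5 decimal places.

w1 = Av₀ = (6·1 + 2·1; 2·1 + 2·1) = (8, 4)
Aw1 = (56, 24)
w1·Aw1 = 8·56 + 4·24 = 544; w1·w1 = 8·8 + 4·4 = 80
λ ≈ 544/80 = 6.80000

λ ≈ 6.80000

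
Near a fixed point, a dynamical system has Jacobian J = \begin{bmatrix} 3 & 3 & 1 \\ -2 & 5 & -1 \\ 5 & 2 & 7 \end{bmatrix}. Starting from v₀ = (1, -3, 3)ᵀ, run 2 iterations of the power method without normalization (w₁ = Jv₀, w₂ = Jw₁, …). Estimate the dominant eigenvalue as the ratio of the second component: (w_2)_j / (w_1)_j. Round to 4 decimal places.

w1 = Jv₀ = (-3, -20, 20)
w2 = Jw1 = (-49, -114, 85)
Ratio at component: -114 / -20 = 5.7000

λ ≈ 5.7000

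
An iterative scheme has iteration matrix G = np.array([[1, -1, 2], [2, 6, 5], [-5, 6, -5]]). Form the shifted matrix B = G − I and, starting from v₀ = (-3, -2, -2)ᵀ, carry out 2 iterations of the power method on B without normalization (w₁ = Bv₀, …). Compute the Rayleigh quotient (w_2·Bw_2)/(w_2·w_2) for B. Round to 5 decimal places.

B = G − I has rows (0, -1, 2); (2, 5, 5); (-5, 6, -6)
w1 = Bv₀ = (0·(-3) + (-1)·(-2) + 2·(-2); 2·(-3) + 5·(-2) + 5·(-2); (-5)·(-3) + 6·(-2) + (-6)·(-2)) = (-2, -26, 15)
w2 = Bw1 = (0·(-2) + (-1)·(-26) + 2·15; 2·(-2) + 5·(-26) + 5·15; (-5)·(-2) + 6·(-26) + (-6)·15) = (56, -59, -236)
Bw2 = (-413, -1363, 782)
w2·Bw2 = -127263; w2·w2 = 62313; μ ≈ -127263/62313 = -2.04232

-2.04232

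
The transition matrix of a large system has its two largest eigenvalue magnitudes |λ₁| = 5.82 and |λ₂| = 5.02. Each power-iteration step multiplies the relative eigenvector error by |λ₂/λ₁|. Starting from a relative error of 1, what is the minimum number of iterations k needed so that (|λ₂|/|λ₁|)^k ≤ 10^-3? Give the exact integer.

47

|λ₂/λ₁| = 5.02/5.82 = 0.86254
Need k ≥ ln(10^-3) / ln(0.86254) = -6.9078 / -0.1479 ≈ 46.715
Smallest integer k satisfying the bound: 47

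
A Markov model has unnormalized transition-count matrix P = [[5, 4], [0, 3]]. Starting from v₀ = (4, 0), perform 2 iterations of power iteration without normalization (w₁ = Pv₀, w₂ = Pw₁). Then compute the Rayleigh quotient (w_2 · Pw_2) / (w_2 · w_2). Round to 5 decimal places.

5.00000

w1 = Pv₀ = (5·4 + 4·0; 0·4 + 3·0) = (20, 0)
w2 = Pw1 = (5·20 + 4·0; 0·20 + 3·0) = (100, 0)
Pw2 = (500, 0)
w2·Pw2 = 100·500 + 0·0 = 50000; w2·w2 = 100·100 + 0·0 = 10000
λ ≈ 50000/10000 = 5.00000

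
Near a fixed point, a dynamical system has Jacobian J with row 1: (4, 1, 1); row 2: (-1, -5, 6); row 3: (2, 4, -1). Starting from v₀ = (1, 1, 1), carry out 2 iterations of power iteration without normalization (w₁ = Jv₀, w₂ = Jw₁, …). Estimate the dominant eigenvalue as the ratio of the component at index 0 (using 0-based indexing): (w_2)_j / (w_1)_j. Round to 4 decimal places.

λ ≈ 4.8333

w1 = Jv₀ = (6, 0, 5)
w2 = Jw1 = (29, 24, 7)
Ratio at component: 29 / 6 = 4.8333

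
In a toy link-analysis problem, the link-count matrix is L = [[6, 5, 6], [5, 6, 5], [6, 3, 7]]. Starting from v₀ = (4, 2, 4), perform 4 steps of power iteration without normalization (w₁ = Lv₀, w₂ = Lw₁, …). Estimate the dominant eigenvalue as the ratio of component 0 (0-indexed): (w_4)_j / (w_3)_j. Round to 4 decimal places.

λ ≈ 16.3540

w1 = Lv₀ = (58, 52, 58)
w2 = Lw1 = (956, 892, 910)
w3 = Lw2 = (15656, 14682, 14782)
w4 = Lw3 = (256038, 240282, 241456)
Ratio at component: 256038 / 15656 = 16.3540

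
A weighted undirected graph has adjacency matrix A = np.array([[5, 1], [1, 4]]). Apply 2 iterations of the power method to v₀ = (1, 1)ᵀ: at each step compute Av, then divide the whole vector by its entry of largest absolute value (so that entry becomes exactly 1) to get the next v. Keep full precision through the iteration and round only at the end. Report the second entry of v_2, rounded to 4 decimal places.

0.7429

Av0 = (6.00000, 5.00000); divide by 6.00000 → v1 = (1.00000, 0.83333)
Av1 = (5.83333, 4.33333); divide by 5.83333 → v2 = (1.00000, 0.74286)
Requested entry of v2: 26/35 = 0.7429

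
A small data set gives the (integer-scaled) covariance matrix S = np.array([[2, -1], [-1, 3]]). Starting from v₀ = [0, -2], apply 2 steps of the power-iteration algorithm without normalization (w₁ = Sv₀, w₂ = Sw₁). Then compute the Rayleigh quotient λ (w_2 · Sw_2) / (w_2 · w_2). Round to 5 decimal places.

3.60000

w1 = Sv₀ = (2·0 + (-1)·(-2); (-1)·0 + 3·(-2)) = (2, -6)
w2 = Sw1 = (2·2 + (-1)·(-6); (-1)·2 + 3·(-6)) = (10, -20)
Sw2 = (40, -70)
w2·Sw2 = 10·40 + (-20)·(-70) = 1800; w2·w2 = 10·10 + (-20)·(-20) = 500
λ ≈ 1800/500 = 3.60000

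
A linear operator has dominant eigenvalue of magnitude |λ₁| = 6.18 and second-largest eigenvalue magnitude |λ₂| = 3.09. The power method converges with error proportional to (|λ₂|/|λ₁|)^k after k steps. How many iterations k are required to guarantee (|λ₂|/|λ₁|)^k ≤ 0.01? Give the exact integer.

7

|λ₂/λ₁| = 3.09/6.18 = 0.50000
Need k ≥ ln(0.01) / ln(0.50000) = -4.6052 / -0.6931 ≈ 6.644
Smallest integer k satisfying the bound: 7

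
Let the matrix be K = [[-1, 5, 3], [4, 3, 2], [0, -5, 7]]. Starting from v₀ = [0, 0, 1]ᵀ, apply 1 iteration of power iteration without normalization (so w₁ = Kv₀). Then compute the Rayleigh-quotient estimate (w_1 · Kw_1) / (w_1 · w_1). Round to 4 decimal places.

6.7903

w1 = Kv₀ = (3, 2, 7)
Kw1 = (28, 32, 39)
w1·Kw1 = 3·28 + 2·32 + 7·39 = 421; w1·w1 = 3·3 + 2·2 + 7·7 = 62
λ ≈ 421/62 = 6.7903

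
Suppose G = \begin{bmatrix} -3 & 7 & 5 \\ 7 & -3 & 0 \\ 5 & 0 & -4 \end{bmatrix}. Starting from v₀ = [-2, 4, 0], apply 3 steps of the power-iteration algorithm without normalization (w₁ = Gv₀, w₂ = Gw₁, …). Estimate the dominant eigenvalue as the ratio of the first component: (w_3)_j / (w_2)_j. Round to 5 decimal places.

w1 = Gv₀ = (34, -26, -10)
w2 = Gw1 = (-334, 316, 210)
w3 = Gw2 = (4264, -3286, -2510)
Ratio at component: 4264 / -334 = -12.76647

λ ≈ -12.76647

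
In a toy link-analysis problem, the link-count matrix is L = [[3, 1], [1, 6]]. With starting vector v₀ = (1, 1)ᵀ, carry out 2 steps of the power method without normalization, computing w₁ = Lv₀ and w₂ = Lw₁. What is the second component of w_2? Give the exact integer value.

46

w1 = Lv₀ = (3·1 + 1·1; 1·1 + 6·1) = (4, 7)
w2 = Lw1 = (3·4 + 1·7; 1·4 + 6·7) = (19, 46)
The requested component of w2 is 46.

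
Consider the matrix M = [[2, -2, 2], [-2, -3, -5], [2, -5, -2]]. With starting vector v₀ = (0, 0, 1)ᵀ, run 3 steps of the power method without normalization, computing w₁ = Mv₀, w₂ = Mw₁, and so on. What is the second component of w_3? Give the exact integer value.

-248

w1 = Mv₀ = (2·0 + (-2)·0 + 2·1; (-2)·0 + (-3)·0 + (-5)·1; 2·0 + (-5)·0 + (-2)·1) = (2, -5, -2)
w2 = Mw1 = (2·2 + (-2)·(-5) + 2·(-2); (-2)·2 + (-3)·(-5) + (-5)·(-2); 2·2 + (-5)·(-5) + (-2)·(-2)) = (10, 21, 33)
w3 = Mw2 = (44, -248, -151)
The requested component of w3 is -248.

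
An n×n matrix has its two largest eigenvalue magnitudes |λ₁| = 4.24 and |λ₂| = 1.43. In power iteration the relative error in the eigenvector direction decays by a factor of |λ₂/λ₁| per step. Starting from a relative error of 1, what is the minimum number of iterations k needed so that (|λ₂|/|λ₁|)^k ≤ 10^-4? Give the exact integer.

9

|λ₂/λ₁| = 1.43/4.24 = 0.33726
Need k ≥ ln(10^-4) / ln(0.33726) = -9.2103 / -1.0869 ≈ 8.474
Smallest integer k satisfying the bound: 9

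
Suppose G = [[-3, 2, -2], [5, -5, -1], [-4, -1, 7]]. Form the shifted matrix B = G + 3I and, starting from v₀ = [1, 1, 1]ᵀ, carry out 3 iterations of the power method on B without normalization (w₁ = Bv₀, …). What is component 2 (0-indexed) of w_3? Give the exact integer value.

B = G + 3I has rows (0, 2, -2); (5, -2, -1); (-4, -1, 10)
w1 = Bv₀ = (0·1 + 2·1 + (-2)·1; 5·1 + (-2)·1 + (-1)·1; (-4)·1 + (-1)·1 + 10·1) = (0, 2, 5)
w2 = Bw1 = (0·0 + 2·2 + (-2)·5; 5·0 + (-2)·2 + (-1)·5; (-4)·0 + (-1)·2 + 10·5) = (-6, -9, 48)
w3 = Bw2 = (-114, -60, 513)
Requested component of w3: 513

513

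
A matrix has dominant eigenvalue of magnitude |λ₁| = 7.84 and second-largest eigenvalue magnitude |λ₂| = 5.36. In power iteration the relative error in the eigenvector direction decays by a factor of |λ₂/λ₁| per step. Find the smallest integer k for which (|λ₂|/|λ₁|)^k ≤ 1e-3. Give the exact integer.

|λ₂/λ₁| = 5.36/7.84 = 0.68367
Need k ≥ ln(1e-3) / ln(0.68367) = -6.9078 / -0.3803 ≈ 18.165
Smallest integer k satisfying the bound: 19

19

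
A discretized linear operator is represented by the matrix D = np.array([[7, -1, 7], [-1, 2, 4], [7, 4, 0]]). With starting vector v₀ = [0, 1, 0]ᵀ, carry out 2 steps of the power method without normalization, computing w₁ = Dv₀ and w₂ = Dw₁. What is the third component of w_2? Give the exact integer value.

1

w1 = Dv₀ = (-1, 2, 4)
w2 = Dw1 = (19, 21, 1)
The requested component of w2 is 1.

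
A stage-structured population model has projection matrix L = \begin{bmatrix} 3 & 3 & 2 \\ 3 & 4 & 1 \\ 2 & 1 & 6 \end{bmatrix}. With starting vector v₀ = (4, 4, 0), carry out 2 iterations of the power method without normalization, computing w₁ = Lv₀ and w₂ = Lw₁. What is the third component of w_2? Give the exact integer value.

w1 = Lv₀ = (3·4 + 3·4 + 2·0; 3·4 + 4·4 + 1·0; 2·4 + 1·4 + 6·0) = (24, 28, 12)
w2 = Lw1 = (3·24 + 3·28 + 2·12; 3·24 + 4·28 + 1·12; 2·24 + 1·28 + 6·12) = (180, 196, 148)
The requested component of w2 is 148.

148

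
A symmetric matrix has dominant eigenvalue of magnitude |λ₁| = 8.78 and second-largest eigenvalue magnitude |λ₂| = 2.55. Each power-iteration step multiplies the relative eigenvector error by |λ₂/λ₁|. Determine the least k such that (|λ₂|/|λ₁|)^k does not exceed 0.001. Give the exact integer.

|λ₂/λ₁| = 2.55/8.78 = 0.29043
Need k ≥ ln(0.001) / ln(0.29043) = -6.9078 / -1.2364 ≈ 5.587
Smallest integer k satisfying the bound: 6

6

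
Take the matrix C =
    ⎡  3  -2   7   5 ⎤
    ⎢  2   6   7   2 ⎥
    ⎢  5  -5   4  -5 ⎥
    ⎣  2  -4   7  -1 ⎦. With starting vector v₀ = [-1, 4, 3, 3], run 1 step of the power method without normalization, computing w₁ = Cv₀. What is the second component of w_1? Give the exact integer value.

w1 = Cv₀ = (3·(-1) + (-2)·4 + 7·3 + 5·3; 2·(-1) + 6·4 + 7·3 + 2·3; 5·(-1) + (-5)·4 + 4·3 + (-5)·3; 2·(-1) + (-4)·4 + 7·3 + (-1)·3) = (25, 49, -28, 0)
The requested component of w1 is 49.

49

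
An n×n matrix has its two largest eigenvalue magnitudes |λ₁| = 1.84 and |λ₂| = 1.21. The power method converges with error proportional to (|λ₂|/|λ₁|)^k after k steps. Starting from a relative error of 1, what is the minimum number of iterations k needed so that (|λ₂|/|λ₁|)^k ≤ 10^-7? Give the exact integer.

39

|λ₂/λ₁| = 1.21/1.84 = 0.65761
Need k ≥ ln(10^-7) / ln(0.65761) = -16.1181 / -0.4191 ≈ 38.455
Smallest integer k satisfying the bound: 39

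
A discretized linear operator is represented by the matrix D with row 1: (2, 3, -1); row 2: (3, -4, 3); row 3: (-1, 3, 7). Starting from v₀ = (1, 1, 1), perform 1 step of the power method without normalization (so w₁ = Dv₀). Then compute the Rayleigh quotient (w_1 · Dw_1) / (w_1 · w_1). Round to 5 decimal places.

w1 = Dv₀ = (4, 2, 9)
Dw1 = (5, 31, 65)
w1·Dw1 = 4·5 + 2·31 + 9·65 = 667; w1·w1 = 4·4 + 2·2 + 9·9 = 101
λ ≈ 667/101 = 6.60396

6.60396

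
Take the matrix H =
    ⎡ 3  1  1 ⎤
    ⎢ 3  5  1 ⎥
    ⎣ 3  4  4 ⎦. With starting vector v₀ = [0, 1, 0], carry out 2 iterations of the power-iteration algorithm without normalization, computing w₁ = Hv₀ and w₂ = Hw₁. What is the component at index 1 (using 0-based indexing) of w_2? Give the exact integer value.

32

w1 = Hv₀ = (1, 5, 4)
w2 = Hw1 = (12, 32, 39)
The requested component of w2 is 32.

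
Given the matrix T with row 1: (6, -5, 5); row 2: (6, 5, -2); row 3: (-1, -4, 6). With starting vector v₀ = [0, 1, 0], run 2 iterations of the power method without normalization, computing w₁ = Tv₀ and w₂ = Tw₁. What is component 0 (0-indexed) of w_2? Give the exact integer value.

-75

w1 = Tv₀ = (-5, 5, -4)
w2 = Tw1 = (-75, 3, -39)
The requested component of w2 is -75.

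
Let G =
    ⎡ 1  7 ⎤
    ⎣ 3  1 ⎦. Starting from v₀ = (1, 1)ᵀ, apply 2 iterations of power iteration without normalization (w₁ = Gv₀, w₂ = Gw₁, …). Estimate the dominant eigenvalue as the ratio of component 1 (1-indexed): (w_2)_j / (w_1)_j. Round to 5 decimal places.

w1 = Gv₀ = (8, 4)
w2 = Gw1 = (36, 28)
Ratio at component: 36 / 8 = 4.50000

λ ≈ 4.50000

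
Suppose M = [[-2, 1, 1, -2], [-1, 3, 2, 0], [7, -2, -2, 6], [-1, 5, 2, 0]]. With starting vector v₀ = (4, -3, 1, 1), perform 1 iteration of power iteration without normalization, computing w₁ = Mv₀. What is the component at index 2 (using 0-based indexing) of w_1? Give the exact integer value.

w1 = Mv₀ = ((-2)·4 + 1·(-3) + 1·1 + (-2)·1; (-1)·4 + 3·(-3) + 2·1 + 0·1; 7·4 + (-2)·(-3) + (-2)·1 + 6·1; (-1)·4 + 5·(-3) + 2·1 + 0·1) = (-12, -11, 38, -17)
The requested component of w1 is 38.

38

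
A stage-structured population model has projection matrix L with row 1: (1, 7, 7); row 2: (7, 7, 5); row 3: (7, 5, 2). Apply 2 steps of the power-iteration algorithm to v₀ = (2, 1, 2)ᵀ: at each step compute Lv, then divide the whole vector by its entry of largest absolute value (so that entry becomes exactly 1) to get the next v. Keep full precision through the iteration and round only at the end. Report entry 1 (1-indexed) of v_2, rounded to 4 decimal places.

0.8134

Lv0 = (23.00000, 31.00000, 23.00000); divide by 31.00000 → v1 = (0.74194, 1.00000, 0.74194)
Lv1 = (12.93548, 15.90323, 11.67742); divide by 15.90323 → v2 = (0.81339, 1.00000, 0.73428)
Requested entry of v2: 401/493 = 0.8134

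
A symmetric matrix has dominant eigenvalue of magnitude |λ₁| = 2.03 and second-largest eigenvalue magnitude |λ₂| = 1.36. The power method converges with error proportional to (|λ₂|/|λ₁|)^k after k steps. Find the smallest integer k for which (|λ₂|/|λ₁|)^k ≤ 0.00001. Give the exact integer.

29

|λ₂/λ₁| = 1.36/2.03 = 0.66995
Need k ≥ ln(0.00001) / ln(0.66995) = -11.5129 / -0.4006 ≈ 28.743
Smallest integer k satisfying the bound: 29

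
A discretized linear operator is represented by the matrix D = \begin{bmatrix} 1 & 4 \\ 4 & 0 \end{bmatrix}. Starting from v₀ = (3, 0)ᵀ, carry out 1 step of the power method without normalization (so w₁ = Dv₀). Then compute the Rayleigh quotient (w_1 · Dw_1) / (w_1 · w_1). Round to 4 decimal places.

1.9412

w1 = Dv₀ = (3, 12)
Dw1 = (51, 12)
w1·Dw1 = 3·51 + 12·12 = 297; w1·w1 = 3·3 + 12·12 = 153
λ ≈ 297/153 = 1.9412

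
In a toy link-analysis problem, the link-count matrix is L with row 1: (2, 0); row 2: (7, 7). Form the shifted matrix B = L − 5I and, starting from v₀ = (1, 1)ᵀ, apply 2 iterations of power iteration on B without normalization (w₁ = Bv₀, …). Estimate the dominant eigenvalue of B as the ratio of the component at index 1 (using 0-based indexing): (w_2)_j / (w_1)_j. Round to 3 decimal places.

-0.333

B = L − 5I has rows (-3, 0); (7, 2)
w1 = Bv₀ = (-3, 9)
w2 = Bw1 = (9, -3)
Ratio: -3/9 = -0.333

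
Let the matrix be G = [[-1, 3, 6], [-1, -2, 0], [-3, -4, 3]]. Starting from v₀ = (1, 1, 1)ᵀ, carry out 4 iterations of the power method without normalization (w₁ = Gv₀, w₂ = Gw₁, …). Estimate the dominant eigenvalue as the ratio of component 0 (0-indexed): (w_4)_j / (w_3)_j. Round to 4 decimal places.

w1 = Gv₀ = (8, -3, -4)
w2 = Gw1 = (-41, -2, -24)
w3 = Gw2 = (-109, 45, 59)
w4 = Gw3 = (598, 19, 324)
Ratio at component: 598 / -109 = -5.4862

λ ≈ -5.4862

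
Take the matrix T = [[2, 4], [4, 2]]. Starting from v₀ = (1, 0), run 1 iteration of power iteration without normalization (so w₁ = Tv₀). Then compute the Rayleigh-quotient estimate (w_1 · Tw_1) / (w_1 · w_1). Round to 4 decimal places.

w1 = Tv₀ = (2·1 + 4·0; 4·1 + 2·0) = (2, 4)
Tw1 = (20, 16)
w1·Tw1 = 2·20 + 4·16 = 104; w1·w1 = 2·2 + 4·4 = 20
λ ≈ 104/20 = 5.2000

λ ≈ 5.2000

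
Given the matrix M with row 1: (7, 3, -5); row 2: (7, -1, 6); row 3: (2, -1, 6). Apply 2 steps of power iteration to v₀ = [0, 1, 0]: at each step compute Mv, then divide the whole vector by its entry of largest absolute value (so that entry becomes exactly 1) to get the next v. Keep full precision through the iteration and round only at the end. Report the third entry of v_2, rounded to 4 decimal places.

0.0435

Mv0 = (3.00000, -1.00000, -1.00000); divide by 3.00000 → v1 = (1.00000, -0.33333, -0.33333)
Mv1 = (7.66667, 5.33333, 0.33333); divide by 7.66667 → v2 = (1.00000, 0.69565, 0.04348)
Requested entry of v2: 1/23 = 0.0435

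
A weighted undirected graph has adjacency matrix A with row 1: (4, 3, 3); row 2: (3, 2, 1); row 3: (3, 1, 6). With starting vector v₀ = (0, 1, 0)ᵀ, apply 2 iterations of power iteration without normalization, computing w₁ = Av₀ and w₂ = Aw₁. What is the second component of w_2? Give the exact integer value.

14

w1 = Av₀ = (4·0 + 3·1 + 3·0; 3·0 + 2·1 + 1·0; 3·0 + 1·1 + 6·0) = (3, 2, 1)
w2 = Aw1 = (4·3 + 3·2 + 3·1; 3·3 + 2·2 + 1·1; 3·3 + 1·2 + 6·1) = (21, 14, 17)
The requested component of w2 is 14.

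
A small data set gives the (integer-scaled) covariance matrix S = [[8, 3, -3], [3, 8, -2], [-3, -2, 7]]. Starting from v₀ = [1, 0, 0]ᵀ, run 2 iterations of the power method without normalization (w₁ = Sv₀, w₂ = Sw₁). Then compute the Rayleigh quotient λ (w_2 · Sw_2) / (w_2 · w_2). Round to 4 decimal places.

λ ≈ 12.9077

w1 = Sv₀ = (8, 3, -3)
w2 = Sw1 = (82, 54, -51)
Sw2 = (971, 780, -711)
w2·Sw2 = 82·971 + 54·780 + (-51)·(-711) = 158003; w2·w2 = 82·82 + 54·54 + (-51)·(-51) = 12241
λ ≈ 158003/12241 = 12.9077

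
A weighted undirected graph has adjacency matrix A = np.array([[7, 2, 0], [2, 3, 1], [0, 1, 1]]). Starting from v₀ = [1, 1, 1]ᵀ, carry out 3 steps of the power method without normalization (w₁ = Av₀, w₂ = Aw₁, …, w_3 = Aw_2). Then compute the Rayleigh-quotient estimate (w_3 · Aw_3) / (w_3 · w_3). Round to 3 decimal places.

w1 = Av₀ = (7·1 + 2·1 + 0·1; 2·1 + 3·1 + 1·1; 0·1 + 1·1 + 1·1) = (9, 6, 2)
w2 = Aw1 = (7·9 + 2·6 + 0·2; 2·9 + 3·6 + 1·2; 0·9 + 1·6 + 1·2) = (75, 38, 8)
w3 = Aw2 = (601, 272, 46)
Aw3 = (4751, 2064, 318)
w3·Aw3 = 601·4751 + 272·2064 + 46·318 = 3431387; w3·w3 = 601·601 + 272·272 + 46·46 = 437301
λ ≈ 3431387/437301 = 7.847

λ ≈ 7.847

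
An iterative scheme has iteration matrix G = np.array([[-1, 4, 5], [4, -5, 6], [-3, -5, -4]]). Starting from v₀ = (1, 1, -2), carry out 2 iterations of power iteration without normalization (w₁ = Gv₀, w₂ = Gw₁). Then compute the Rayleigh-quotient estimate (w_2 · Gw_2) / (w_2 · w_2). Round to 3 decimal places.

w1 = Gv₀ = (-7, -13, 0)
w2 = Gw1 = (-45, 37, 86)
Gw2 = (623, 151, -394)
w2·Gw2 = (-45)·623 + 37·151 + 86·(-394) = -56332; w2·w2 = (-45)·(-45) + 37·37 + 86·86 = 10790
λ ≈ -56332/10790 = -5.221

-5.221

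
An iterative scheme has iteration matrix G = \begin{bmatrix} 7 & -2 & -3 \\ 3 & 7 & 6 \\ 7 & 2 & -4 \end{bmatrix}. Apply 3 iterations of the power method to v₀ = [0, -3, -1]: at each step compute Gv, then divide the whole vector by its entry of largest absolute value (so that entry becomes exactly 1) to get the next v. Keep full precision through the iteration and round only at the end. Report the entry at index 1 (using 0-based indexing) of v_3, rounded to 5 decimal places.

Gv0 = (9.000000, -27.000000, -2.000000); divide by -27.000000 → v1 = (-0.333333, 1.000000, 0.074074)
Gv1 = (-4.555556, 6.444444, -0.629630); divide by 6.444444 → v2 = (-0.706897, 1.000000, -0.097701)
Gv2 = (-6.655172, 4.293103, -2.557471); divide by -6.655172 → v3 = (1.000000, -0.645078, 0.384283)
Requested entry of v3: -747/1158 = -0.64508

-0.64508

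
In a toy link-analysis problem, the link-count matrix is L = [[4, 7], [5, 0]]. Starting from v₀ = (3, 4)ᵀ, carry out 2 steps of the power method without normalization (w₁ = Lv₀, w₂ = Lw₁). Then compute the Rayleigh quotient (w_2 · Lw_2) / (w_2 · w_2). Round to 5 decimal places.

λ ≈ 8.31844

w1 = Lv₀ = (40, 15)
w2 = Lw1 = (265, 200)
Lw2 = (2460, 1325)
w2·Lw2 = 265·2460 + 200·1325 = 916900; w2·w2 = 265·265 + 200·200 = 110225
λ ≈ 916900/110225 = 8.31844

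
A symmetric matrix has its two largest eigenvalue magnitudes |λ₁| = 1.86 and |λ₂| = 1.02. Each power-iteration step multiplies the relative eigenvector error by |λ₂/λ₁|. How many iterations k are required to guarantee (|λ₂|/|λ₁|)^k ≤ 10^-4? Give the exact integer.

|λ₂/λ₁| = 1.02/1.86 = 0.54839
Need k ≥ ln(10^-4) / ln(0.54839) = -9.2103 / -0.6008 ≈ 15.331
Smallest integer k satisfying the bound: 16

16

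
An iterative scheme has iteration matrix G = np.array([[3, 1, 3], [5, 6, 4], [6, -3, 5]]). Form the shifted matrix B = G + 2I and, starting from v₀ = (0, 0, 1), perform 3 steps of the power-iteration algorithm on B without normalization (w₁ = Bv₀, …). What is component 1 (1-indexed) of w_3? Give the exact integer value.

B = G + 2I has rows (5, 1, 3); (5, 8, 4); (6, -3, 7)
w1 = Bv₀ = (5·0 + 1·0 + 3·1; 5·0 + 8·0 + 4·1; 6·0 + (-3)·0 + 7·1) = (3, 4, 7)
w2 = Bw1 = (5·3 + 1·4 + 3·7; 5·3 + 8·4 + 4·7; 6·3 + (-3)·4 + 7·7) = (40, 75, 55)
w3 = Bw2 = (440, 1020, 400)
Requested component of w3: 440

440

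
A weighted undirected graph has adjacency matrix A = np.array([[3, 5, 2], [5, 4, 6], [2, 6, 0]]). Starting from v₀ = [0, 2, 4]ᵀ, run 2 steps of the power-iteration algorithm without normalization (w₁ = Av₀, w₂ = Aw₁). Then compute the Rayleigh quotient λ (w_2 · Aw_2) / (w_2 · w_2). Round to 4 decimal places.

w1 = Av₀ = (18, 32, 12)
w2 = Aw1 = (238, 290, 228)
Aw2 = (2620, 3718, 2216)
w2·Aw2 = 238·2620 + 290·3718 + 228·2216 = 2207028; w2·w2 = 238·238 + 290·290 + 228·228 = 192728
λ ≈ 2207028/192728 = 11.4515

λ ≈ 11.4515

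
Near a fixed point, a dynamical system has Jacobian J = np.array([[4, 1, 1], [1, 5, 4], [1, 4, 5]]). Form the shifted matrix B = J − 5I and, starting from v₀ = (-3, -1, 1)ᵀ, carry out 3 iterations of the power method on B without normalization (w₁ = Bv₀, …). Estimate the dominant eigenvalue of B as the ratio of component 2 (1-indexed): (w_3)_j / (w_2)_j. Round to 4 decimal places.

B = J − 5I has rows (-1, 1, 1); (1, 0, 4); (1, 4, 0)
w1 = Bv₀ = (3, 1, -7)
w2 = Bw1 = (-9, -25, 7)
w3 = Bw2 = (-9, 19, -109)
Ratio: 19/-25 = -0.7600

-0.7600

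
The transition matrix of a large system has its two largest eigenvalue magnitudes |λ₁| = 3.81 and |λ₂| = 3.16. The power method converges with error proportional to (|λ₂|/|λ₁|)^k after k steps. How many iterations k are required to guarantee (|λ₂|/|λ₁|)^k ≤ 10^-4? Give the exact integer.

50

|λ₂/λ₁| = 3.16/3.81 = 0.82940
Need k ≥ ln(10^-4) / ln(0.82940) = -9.2103 / -0.1871 ≈ 49.238
Smallest integer k satisfying the bound: 50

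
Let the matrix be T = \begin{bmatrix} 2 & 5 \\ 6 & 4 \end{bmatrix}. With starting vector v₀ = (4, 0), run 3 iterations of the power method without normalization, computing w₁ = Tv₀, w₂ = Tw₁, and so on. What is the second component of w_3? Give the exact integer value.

w1 = Tv₀ = (2·4 + 5·0; 6·4 + 4·0) = (8, 24)
w2 = Tw1 = (2·8 + 5·24; 6·8 + 4·24) = (136, 144)
w3 = Tw2 = (992, 1392)
The requested component of w3 is 1392.

1392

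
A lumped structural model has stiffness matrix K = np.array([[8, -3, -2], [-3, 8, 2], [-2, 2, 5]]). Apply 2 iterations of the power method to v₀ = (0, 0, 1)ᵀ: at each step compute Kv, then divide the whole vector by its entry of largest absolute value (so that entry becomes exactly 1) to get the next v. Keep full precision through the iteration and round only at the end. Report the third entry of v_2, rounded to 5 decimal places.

Kv0 = (-2.000000, 2.000000, 5.000000); divide by 5.000000 → v1 = (-0.400000, 0.400000, 1.000000)
Kv1 = (-6.400000, 6.400000, 6.600000); divide by 6.600000 → v2 = (-0.969697, 0.969697, 1.000000)
Requested entry of v2: 33/33 = 1.00000

1.00000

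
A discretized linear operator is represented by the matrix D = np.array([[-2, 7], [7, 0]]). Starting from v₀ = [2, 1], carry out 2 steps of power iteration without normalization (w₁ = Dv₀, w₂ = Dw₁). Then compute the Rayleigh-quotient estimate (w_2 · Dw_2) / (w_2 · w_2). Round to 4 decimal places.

λ ≈ 1.1364

w1 = Dv₀ = ((-2)·2 + 7·1; 7·2 + 0·1) = (3, 14)
w2 = Dw1 = ((-2)·3 + 7·14; 7·3 + 0·14) = (92, 21)
Dw2 = (-37, 644)
w2·Dw2 = 92·(-37) + 21·644 = 10120; w2·w2 = 92·92 + 21·21 = 8905
λ ≈ 10120/8905 = 1.1364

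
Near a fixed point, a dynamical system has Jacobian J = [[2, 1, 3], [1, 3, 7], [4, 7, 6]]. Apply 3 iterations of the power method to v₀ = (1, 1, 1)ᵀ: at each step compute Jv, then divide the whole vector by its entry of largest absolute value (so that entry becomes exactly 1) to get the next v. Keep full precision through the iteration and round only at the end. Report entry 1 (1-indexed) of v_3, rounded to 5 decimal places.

0.34924

Jv0 = (6.000000, 11.000000, 17.000000); divide by 17.000000 → v1 = (0.352941, 0.647059, 1.000000)
Jv1 = (4.352941, 9.294118, 11.941176); divide by 11.941176 → v2 = (0.364532, 0.778325, 1.000000)
Jv2 = (4.507389, 9.699507, 12.906404); divide by 12.906404 → v3 = (0.349237, 0.751527, 1.000000)
Requested entry of v3: 915/2620 = 0.34924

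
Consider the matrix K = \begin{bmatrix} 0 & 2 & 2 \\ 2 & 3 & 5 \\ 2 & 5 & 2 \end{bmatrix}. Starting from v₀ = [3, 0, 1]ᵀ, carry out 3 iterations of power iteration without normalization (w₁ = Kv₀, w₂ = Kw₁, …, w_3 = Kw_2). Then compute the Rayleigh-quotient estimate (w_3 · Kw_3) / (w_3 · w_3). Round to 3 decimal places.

λ ≈ 8.467

w1 = Kv₀ = (0·3 + 2·0 + 2·1; 2·3 + 3·0 + 5·1; 2·3 + 5·0 + 2·1) = (2, 11, 8)
w2 = Kw1 = (0·2 + 2·11 + 2·8; 2·2 + 3·11 + 5·8; 2·2 + 5·11 + 2·8) = (38, 77, 75)
w3 = Kw2 = (304, 682, 611)
Kw3 = (2586, 5709, 5240)
w3·Kw3 = 304·2586 + 682·5709 + 611·5240 = 7881322; w3·w3 = 304·304 + 682·682 + 611·611 = 930861
λ ≈ 7881322/930861 = 8.467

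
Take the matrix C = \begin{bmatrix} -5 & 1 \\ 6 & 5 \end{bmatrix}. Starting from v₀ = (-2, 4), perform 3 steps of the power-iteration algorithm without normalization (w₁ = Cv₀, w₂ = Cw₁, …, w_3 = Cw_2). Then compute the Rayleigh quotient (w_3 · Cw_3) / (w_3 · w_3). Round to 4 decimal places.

w1 = Cv₀ = ((-5)·(-2) + 1·4; 6·(-2) + 5·4) = (14, 8)
w2 = Cw1 = ((-5)·14 + 1·8; 6·14 + 5·8) = (-62, 124)
w3 = Cw2 = (434, 248)
Cw3 = (-1922, 3844)
w3·Cw3 = 434·(-1922) + 248·3844 = 119164; w3·w3 = 434·434 + 248·248 = 249860
λ ≈ 119164/249860 = 0.4769

λ ≈ 0.4769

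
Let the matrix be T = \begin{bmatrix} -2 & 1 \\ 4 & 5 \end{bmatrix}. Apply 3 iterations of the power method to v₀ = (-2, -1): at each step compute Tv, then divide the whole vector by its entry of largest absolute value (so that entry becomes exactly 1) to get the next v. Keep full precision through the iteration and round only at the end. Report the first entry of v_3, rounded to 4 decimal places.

0.0440

Tv0 = (3.00000, -13.00000); divide by -13.00000 → v1 = (-0.23077, 1.00000)
Tv1 = (1.46154, 4.07692); divide by 4.07692 → v2 = (0.35849, 1.00000)
Tv2 = (0.28302, 6.43396); divide by 6.43396 → v3 = (0.04399, 1.00000)
Requested entry of v3: -15/-341 = 0.0440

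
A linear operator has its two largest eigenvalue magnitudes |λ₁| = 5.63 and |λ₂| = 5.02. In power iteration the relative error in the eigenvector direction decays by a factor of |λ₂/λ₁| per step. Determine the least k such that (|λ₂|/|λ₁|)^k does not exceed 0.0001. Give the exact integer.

81

|λ₂/λ₁| = 5.02/5.63 = 0.89165
Need k ≥ ln(0.0001) / ln(0.89165) = -9.2103 / -0.1147 ≈ 80.314
Smallest integer k satisfying the bound: 81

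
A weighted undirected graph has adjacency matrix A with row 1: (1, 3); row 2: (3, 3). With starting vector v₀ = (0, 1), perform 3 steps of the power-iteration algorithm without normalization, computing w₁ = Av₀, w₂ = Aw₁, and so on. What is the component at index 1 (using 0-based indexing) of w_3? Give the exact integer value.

90

w1 = Av₀ = (1·0 + 3·1; 3·0 + 3·1) = (3, 3)
w2 = Aw1 = (1·3 + 3·3; 3·3 + 3·3) = (12, 18)
w3 = Aw2 = (66, 90)
The requested component of w3 is 90.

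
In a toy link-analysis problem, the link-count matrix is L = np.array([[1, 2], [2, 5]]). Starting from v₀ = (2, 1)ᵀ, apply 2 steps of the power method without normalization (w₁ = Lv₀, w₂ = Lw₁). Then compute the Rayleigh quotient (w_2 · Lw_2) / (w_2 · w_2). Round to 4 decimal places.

w1 = Lv₀ = (1·2 + 2·1; 2·2 + 5·1) = (4, 9)
w2 = Lw1 = (1·4 + 2·9; 2·4 + 5·9) = (22, 53)
Lw2 = (128, 309)
w2·Lw2 = 22·128 + 53·309 = 19193; w2·w2 = 22·22 + 53·53 = 3293
λ ≈ 19193/3293 = 5.8284

λ ≈ 5.8284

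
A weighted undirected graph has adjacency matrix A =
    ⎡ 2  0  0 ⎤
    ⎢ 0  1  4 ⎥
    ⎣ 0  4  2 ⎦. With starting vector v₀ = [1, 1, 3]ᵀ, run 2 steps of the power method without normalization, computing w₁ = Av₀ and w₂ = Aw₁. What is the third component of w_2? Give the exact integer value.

w1 = Av₀ = (2·1 + 0·1 + 0·3; 0·1 + 1·1 + 4·3; 0·1 + 4·1 + 2·3) = (2, 13, 10)
w2 = Aw1 = (2·2 + 0·13 + 0·10; 0·2 + 1·13 + 4·10; 0·2 + 4·13 + 2·10) = (4, 53, 72)
The requested component of w2 is 72.

72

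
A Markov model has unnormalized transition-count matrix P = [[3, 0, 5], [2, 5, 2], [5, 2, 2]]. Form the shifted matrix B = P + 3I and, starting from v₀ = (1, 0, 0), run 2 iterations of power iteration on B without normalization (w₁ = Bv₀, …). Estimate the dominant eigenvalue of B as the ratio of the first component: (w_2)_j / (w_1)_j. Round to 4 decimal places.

μ ≈ 10.1667

B = P + 3I has rows (6, 0, 5); (2, 8, 2); (5, 2, 5)
w1 = Bv₀ = (6·1 + 0·0 + 5·0; 2·1 + 8·0 + 2·0; 5·1 + 2·0 + 5·0) = (6, 2, 5)
w2 = Bw1 = (6·6 + 0·2 + 5·5; 2·6 + 8·2 + 2·5; 5·6 + 2·2 + 5·5) = (61, 38, 59)
Ratio: 61/6 = 10.1667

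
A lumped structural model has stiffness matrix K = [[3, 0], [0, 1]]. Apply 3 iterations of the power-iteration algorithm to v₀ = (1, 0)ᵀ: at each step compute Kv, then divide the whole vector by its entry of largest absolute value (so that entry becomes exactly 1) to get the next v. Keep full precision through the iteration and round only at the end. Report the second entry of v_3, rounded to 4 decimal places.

0.0000

Kv0 = (3.00000, 0.00000); divide by 3.00000 → v1 = (1.00000, 0.00000)
Kv1 = (3.00000, 0.00000); divide by 3.00000 → v2 = (1.00000, 0.00000)
Kv2 = (3.00000, 0.00000); divide by 3.00000 → v3 = (1.00000, 0.00000)
Requested entry of v3: 0/27 = 0.0000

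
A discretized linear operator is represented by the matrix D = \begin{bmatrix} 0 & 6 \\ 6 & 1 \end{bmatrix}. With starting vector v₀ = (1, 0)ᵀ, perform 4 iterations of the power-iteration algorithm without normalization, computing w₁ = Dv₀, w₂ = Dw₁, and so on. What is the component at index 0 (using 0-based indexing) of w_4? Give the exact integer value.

1332

w1 = Dv₀ = (0·1 + 6·0; 6·1 + 1·0) = (0, 6)
w2 = Dw1 = (0·0 + 6·6; 6·0 + 1·6) = (36, 6)
w3 = Dw2 = (36, 222)
w4 = Dw3 = (1332, 438)
The requested component of w4 is 1332.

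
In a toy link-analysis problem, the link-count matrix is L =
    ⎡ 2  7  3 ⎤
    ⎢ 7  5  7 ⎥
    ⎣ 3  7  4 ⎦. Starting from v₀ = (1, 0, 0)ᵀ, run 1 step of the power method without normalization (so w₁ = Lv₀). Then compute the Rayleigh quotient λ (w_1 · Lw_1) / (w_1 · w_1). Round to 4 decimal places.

13.1452

w1 = Lv₀ = (2·1 + 7·0 + 3·0; 7·1 + 5·0 + 7·0; 3·1 + 7·0 + 4·0) = (2, 7, 3)
Lw1 = (62, 70, 67)
w1·Lw1 = 2·62 + 7·70 + 3·67 = 815; w1·w1 = 2·2 + 7·7 + 3·3 = 62
λ ≈ 815/62 = 13.1452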